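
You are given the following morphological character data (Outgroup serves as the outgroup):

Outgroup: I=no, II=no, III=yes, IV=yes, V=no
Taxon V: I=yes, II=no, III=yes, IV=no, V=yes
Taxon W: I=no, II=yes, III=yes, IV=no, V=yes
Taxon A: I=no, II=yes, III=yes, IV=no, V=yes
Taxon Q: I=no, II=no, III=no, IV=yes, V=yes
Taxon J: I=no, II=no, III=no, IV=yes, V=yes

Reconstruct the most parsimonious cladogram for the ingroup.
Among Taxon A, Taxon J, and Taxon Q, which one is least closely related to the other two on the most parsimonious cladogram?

Taxon A

Character polarity is set by the outgroup: the derived state is whichever differs from the outgroup's state, so for III, IV the derived state is 'no', and for the remaining characters it is 'yes'.
I: derived state 'yes' in Taxon V only — an autapomorphy, so it tells us nothing about relationships among taxa.
II: derived state 'yes' in Taxon A and Taxon W only — synapomorphy for {Taxon A, Taxon W}.
Only Taxon J and Taxon Q show the derived state 'no' for III, supporting them as a clade.
Only Taxon A, Taxon V, and Taxon W show the derived state 'no' for IV, supporting them as a clade.
V (derived state 'yes') is shared by all ingroup taxa — unites the whole ingroup.
Most parsimonious ingroup topology: ((Taxon V,(Taxon W,Taxon A)),(Taxon Q,Taxon J)).
Taxon J and Taxon Q share a more recent common ancestor with each other than either does with Taxon A, so Taxon A is the least closely related of the three.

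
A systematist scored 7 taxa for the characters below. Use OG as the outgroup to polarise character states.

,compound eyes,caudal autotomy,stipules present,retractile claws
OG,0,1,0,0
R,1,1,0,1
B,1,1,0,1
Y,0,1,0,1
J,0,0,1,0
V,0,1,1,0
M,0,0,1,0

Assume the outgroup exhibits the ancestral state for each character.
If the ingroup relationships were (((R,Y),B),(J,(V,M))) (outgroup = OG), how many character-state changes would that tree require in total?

6

Map each character onto (((R,Y),B),(J,(V,M))) (rooted by OG) and count the minimum state changes it requires (Fitch parsimony):
compound eyes: 2; caudal autotomy: 2; stipules present: 1; retractile claws: 1.
Total tree length = 6.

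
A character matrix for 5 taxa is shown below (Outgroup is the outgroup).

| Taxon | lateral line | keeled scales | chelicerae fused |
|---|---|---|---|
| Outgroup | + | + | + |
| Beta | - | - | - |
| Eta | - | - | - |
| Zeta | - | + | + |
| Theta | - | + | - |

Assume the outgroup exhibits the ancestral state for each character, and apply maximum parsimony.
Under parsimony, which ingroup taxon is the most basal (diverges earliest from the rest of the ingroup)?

Zeta

The outgroup has state '+' for every character, so '-' is the derived state throughout.
All ingroup taxa share the derived state '-' for lateral line; it defines the ingroup but does not resolve relationships within it.
Only Beta and Eta show the derived state '-' for keeled scales, supporting them as a clade.
Only Beta, Eta, and Theta show the derived state '-' for chelicerae fused, supporting them as a clade.
Most parsimonious ingroup topology: (((Beta,Eta),Theta),Zeta).
Zeta is sister to the clade containing all other ingroup taxa, so it is the earliest-diverging (most basal) ingroup lineage.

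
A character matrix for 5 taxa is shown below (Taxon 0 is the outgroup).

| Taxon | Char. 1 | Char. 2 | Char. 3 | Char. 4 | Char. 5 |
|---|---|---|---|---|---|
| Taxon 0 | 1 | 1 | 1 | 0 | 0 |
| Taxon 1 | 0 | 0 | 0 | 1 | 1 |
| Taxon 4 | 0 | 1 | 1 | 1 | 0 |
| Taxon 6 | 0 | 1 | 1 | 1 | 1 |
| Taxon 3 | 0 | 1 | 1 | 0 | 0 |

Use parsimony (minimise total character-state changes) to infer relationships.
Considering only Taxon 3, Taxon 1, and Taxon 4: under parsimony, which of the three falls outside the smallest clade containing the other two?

Taxon 3

Character polarity is set by the outgroup: the derived state is whichever differs from the outgroup's state, so for Char. 1, Char. 2, Char. 3 the derived state is '0', and for the remaining characters it is '1'.
Char. 1 (derived state '0') is shared by all ingroup taxa — unites the whole ingroup.
Char. 2 (derived state '0') is unique to Taxon 1 (autapomorphy; uninformative for grouping).
Char. 3 (derived state '0') is unique to Taxon 1 (autapomorphy; uninformative for grouping).
Char. 4: derived state '1' in Taxon 1, Taxon 4, and Taxon 6 only — synapomorphy for {Taxon 1, Taxon 4, Taxon 6}.
Only Taxon 1 and Taxon 6 show the derived state '1' for Char. 5, supporting them as a clade.
Most parsimonious ingroup topology: (((Taxon 1,Taxon 6),Taxon 4),Taxon 3).
Taxon 4 and Taxon 1 share a more recent common ancestor with each other than either does with Taxon 3, so Taxon 3 is the least closely related of the three.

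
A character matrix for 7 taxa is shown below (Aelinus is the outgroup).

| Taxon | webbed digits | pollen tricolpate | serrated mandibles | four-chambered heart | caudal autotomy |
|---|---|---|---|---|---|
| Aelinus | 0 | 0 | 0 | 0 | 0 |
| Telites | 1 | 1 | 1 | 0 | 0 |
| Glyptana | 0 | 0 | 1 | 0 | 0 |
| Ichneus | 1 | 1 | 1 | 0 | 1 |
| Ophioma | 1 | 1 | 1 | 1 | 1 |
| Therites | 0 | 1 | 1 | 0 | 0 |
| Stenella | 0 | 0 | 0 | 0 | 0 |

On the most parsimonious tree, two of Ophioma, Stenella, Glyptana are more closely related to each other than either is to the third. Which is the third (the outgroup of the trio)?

Stenella

The outgroup has state '0' for every character, so '1' is the derived state throughout.
Only Ichneus, Ophioma, and Telites show the derived state '1' for webbed digits, supporting them as a clade.
Only Ichneus, Ophioma, Telites, and Therites show the derived state '1' for pollen tricolpate, supporting them as a clade.
Only Glyptana, Ichneus, Ophioma, Telites, and Therites show the derived state '1' for serrated mandibles, supporting them as a clade.
four-chambered heart: derived state '1' in Ophioma only — an autapomorphy, so it tells us nothing about relationships among taxa.
caudal autotomy: derived state '1' in Ichneus and Ophioma only — synapomorphy for {Ichneus, Ophioma}.
Most parsimonious ingroup topology: ((((Telites,(Ichneus,Ophioma)),Therites),Glyptana),Stenella).
Ophioma and Glyptana share a more recent common ancestor with each other than either does with Stenella, so Stenella is the least closely related of the three.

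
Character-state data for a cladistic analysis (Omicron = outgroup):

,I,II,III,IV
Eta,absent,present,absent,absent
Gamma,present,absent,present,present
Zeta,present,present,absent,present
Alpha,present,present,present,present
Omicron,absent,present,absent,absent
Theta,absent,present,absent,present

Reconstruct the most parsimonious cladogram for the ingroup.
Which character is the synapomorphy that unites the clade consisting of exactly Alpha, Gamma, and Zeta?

I

Character polarity is set by the outgroup: the derived state is whichever differs from the outgroup's state, so for II the derived state is 'absent', and for the remaining characters it is 'present'.
Only Alpha, Gamma, and Zeta show the derived state 'present' for I, supporting them as a clade.
II (derived state 'absent') is unique to Gamma (autapomorphy; uninformative for grouping).
III (derived state 'present') is shared by Alpha and Gamma — a synapomorphy uniting that clade.
Only Alpha, Gamma, Theta, and Zeta show the derived state 'present' for IV, supporting them as a clade.
Most parsimonious ingroup topology: ((((Alpha,Gamma),Zeta),Theta),Eta).
The clade {Alpha, Gamma, Zeta} is supported by I: its derived state 'present' occurs in exactly those taxa and in no other taxon (including the outgroup).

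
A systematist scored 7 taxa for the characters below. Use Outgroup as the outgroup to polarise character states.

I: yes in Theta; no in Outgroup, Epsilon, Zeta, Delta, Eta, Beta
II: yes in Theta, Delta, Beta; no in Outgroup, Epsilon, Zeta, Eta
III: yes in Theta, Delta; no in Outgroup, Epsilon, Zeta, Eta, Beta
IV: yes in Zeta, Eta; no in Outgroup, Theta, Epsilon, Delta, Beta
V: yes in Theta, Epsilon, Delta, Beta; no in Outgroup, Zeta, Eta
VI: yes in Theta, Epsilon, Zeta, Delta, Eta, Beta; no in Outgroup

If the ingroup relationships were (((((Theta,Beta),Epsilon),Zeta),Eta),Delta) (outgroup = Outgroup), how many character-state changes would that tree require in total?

10

Map each character onto (((((Theta,Beta),Epsilon),Zeta),Eta),Delta) (rooted by Outgroup) and count the minimum state changes it requires (Fitch parsimony):
I: 1; II: 2; III: 2; IV: 2; V: 2; VI: 1.
Total tree length = 10.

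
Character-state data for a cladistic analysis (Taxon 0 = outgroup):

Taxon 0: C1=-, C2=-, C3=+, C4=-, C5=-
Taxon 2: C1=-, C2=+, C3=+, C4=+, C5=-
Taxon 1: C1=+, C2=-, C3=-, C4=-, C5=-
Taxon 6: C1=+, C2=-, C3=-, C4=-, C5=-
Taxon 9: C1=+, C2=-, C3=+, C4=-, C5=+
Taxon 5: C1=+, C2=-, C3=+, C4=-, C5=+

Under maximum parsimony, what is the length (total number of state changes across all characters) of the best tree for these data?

5

Character polarity is set by the outgroup: the derived state is whichever differs from the outgroup's state, so for C3 the derived state is '-', and for the remaining characters it is '+'.
Only Taxon 1, Taxon 5, Taxon 6, and Taxon 9 show the derived state '+' for C1, supporting them as a clade.
C2: derived state '+' in Taxon 2 only — an autapomorphy, so it tells us nothing about relationships among taxa.
C3 (derived state '-') is shared by Taxon 1 and Taxon 6 — a synapomorphy uniting that clade.
C4 (derived state '+') is unique to Taxon 2 (autapomorphy; uninformative for grouping).
C5: derived state '+' in Taxon 5 and Taxon 9 only — synapomorphy for {Taxon 5, Taxon 9}.
Most parsimonious ingroup topology: (Taxon 2,((Taxon 1,Taxon 6),(Taxon 9,Taxon 5))).
Changes per character on this tree: C1: 1; C2: 1; C3: 1; C4: 1; C5: 1.
Total = 5.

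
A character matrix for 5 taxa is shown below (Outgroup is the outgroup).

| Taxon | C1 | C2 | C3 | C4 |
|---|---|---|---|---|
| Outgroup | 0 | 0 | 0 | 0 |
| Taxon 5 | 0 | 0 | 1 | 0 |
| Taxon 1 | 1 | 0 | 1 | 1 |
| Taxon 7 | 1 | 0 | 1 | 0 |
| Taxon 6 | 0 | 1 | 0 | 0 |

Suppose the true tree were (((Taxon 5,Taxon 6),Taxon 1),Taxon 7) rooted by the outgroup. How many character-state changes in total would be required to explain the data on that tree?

Map each character onto (((Taxon 5,Taxon 6),Taxon 1),Taxon 7) (rooted by Outgroup) and count the minimum state changes it requires (Fitch parsimony):
C1: 2; C2: 1; C3: 2; C4: 1.
Total tree length = 6.

6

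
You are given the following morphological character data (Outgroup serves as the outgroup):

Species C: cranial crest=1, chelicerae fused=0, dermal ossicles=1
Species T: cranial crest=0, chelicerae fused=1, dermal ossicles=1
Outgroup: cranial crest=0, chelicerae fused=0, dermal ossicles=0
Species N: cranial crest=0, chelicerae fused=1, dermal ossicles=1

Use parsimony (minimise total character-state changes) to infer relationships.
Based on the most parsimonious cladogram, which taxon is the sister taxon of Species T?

Species N

The outgroup has state '0' for every character, so '1' is the derived state throughout.
cranial crest (derived state '1') is unique to Species C (autapomorphy; uninformative for grouping).
Only Species N and Species T show the derived state '1' for chelicerae fused, supporting them as a clade.
All ingroup taxa share the derived state '1' for dermal ossicles; it defines the ingroup but does not resolve relationships within it.
Most parsimonious ingroup topology: ((Species N,Species T),Species C).
Species T and Species N form a cherry on this tree, so they are sister taxa.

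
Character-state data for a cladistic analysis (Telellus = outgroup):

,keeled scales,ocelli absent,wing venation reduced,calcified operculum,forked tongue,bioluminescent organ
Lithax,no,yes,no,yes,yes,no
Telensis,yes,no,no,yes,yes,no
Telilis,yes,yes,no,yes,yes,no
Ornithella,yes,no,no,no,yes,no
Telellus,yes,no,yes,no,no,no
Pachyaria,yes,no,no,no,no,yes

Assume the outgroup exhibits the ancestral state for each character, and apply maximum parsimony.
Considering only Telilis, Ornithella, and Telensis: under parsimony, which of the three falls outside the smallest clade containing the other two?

Ornithella

Character polarity is set by the outgroup: the derived state is whichever differs from the outgroup's state, so for keeled scales, wing venation reduced the derived state is 'no', and for the remaining characters it is 'yes'.
keeled scales: derived state 'no' in Lithax only — an autapomorphy, so it tells us nothing about relationships among taxa.
ocelli absent: derived state 'yes' in Lithax and Telilis only — synapomorphy for {Lithax, Telilis}.
All ingroup taxa share the derived state 'no' for wing venation reduced; it defines the ingroup but does not resolve relationships within it.
calcified operculum: derived state 'yes' in Lithax, Telensis, and Telilis only — synapomorphy for {Lithax, Telensis, Telilis}.
forked tongue (derived state 'yes') is shared by Lithax, Ornithella, Telensis, and Telilis — a synapomorphy uniting that clade.
bioluminescent organ (derived state 'yes') is unique to Pachyaria (autapomorphy; uninformative for grouping).
Most parsimonious ingroup topology: (((Telensis,(Telilis,Lithax)),Ornithella),Pachyaria).
Telensis and Telilis share a more recent common ancestor with each other than either does with Ornithella, so Ornithella is the least closely related of the three.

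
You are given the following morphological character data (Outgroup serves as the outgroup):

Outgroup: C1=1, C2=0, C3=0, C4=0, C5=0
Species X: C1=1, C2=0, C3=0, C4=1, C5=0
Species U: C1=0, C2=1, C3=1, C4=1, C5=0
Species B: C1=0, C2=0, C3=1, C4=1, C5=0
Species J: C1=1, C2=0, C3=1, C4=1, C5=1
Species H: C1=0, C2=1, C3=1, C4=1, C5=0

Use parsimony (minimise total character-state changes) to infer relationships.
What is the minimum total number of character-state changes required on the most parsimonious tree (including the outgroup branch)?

Character polarity is set by the outgroup: the derived state is whichever differs from the outgroup's state, so for C1 the derived state is '0', and for the remaining characters it is '1'.
Only Species B, Species H, and Species U show the derived state '0' for C1, supporting them as a clade.
Only Species H and Species U show the derived state '1' for C2, supporting them as a clade.
Only Species B, Species H, Species J, and Species U show the derived state '1' for C3, supporting them as a clade.
All ingroup taxa share the derived state '1' for C4; it defines the ingroup but does not resolve relationships within it.
C5 (derived state '1') is unique to Species J (autapomorphy; uninformative for grouping).
Most parsimonious ingroup topology: (Species X,(((Species U,Species H),Species B),Species J)).
Changes per character on this tree: C1: 1; C2: 1; C3: 1; C4: 1; C5: 1.
Total = 5.

5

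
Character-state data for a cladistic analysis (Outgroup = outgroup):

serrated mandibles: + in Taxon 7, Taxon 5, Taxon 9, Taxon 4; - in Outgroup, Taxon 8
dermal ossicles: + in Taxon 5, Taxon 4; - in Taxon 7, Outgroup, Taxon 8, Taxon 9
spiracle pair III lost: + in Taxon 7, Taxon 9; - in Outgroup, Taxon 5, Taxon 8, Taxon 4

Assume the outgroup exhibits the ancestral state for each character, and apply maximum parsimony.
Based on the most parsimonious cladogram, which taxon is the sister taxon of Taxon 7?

The outgroup has state '-' for every character, so '+' is the derived state throughout.
serrated mandibles: derived state '+' in Taxon 4, Taxon 5, Taxon 7, and Taxon 9 only — synapomorphy for {Taxon 4, Taxon 5, Taxon 7, Taxon 9}.
dermal ossicles (derived state '+') is shared by Taxon 4 and Taxon 5 — a synapomorphy uniting that clade.
spiracle pair III lost (derived state '+') is shared by Taxon 7 and Taxon 9 — a synapomorphy uniting that clade.
Most parsimonious ingroup topology: (((Taxon 9,Taxon 7),(Taxon 4,Taxon 5)),Taxon 8).
Taxon 7 and Taxon 9 form a cherry on this tree, so they are sister taxa.

Taxon 9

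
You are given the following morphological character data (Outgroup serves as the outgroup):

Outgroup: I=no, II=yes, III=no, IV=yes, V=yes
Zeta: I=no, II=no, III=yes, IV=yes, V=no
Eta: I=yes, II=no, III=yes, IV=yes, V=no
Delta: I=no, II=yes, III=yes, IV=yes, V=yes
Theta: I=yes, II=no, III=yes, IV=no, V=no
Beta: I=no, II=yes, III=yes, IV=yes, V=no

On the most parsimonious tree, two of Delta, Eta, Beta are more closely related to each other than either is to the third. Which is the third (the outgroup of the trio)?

Character polarity is set by the outgroup: the derived state is whichever differs from the outgroup's state, so for II, IV, V the derived state is 'no', and for the remaining characters it is 'yes'.
I: derived state 'yes' in Eta and Theta only — synapomorphy for {Eta, Theta}.
Only Eta, Theta, and Zeta show the derived state 'no' for II, supporting them as a clade.
III (derived state 'yes') is shared by all ingroup taxa — unites the whole ingroup.
IV (derived state 'no') is unique to Theta (autapomorphy; uninformative for grouping).
V: derived state 'no' in Beta, Eta, Theta, and Zeta only — synapomorphy for {Beta, Eta, Theta, Zeta}.
Most parsimonious ingroup topology: (((Zeta,(Eta,Theta)),Beta),Delta).
Eta and Beta share a more recent common ancestor with each other than either does with Delta, so Delta is the least closely related of the three.

Delta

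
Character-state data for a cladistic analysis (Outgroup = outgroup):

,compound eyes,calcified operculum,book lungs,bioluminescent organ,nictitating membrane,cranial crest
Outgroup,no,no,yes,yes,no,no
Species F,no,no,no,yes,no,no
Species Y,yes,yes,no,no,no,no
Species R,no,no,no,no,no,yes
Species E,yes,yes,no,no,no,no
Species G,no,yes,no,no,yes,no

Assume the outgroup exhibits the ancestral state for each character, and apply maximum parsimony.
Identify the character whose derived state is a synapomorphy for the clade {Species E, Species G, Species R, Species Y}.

Character polarity is set by the outgroup: the derived state is whichever differs from the outgroup's state, so for book lungs, bioluminescent organ the derived state is 'no', and for the remaining characters it is 'yes'.
compound eyes: derived state 'yes' in Species E and Species Y only — synapomorphy for {Species E, Species Y}.
Only Species E, Species G, and Species Y show the derived state 'yes' for calcified operculum, supporting them as a clade.
book lungs (derived state 'no') is shared by all ingroup taxa — unites the whole ingroup.
bioluminescent organ: derived state 'no' in Species E, Species G, Species R, and Species Y only — synapomorphy for {Species E, Species G, Species R, Species Y}.
nictitating membrane: derived state 'yes' in Species G only — an autapomorphy, so it tells us nothing about relationships among taxa.
cranial crest: derived state 'yes' in Species R only — an autapomorphy, so it tells us nothing about relationships among taxa.
Most parsimonious ingroup topology: ((((Species Y,Species E),Species G),Species R),Species F).
The clade {Species E, Species G, Species R, Species Y} is supported by bioluminescent organ: its derived state 'no' occurs in exactly those taxa and in no other taxon (including the outgroup).

bioluminescent organ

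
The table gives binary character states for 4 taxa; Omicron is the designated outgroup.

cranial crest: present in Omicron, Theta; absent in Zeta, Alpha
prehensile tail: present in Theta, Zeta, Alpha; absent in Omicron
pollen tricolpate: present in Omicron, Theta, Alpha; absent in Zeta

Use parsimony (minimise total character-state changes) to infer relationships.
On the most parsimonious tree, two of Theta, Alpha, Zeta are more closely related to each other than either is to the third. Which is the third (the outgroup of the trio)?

Character polarity is set by the outgroup: the derived state is whichever differs from the outgroup's state, so for cranial crest, pollen tricolpate the derived state is 'absent', and for the remaining characters it is 'present'.
cranial crest: derived state 'absent' in Alpha and Zeta only — synapomorphy for {Alpha, Zeta}.
prehensile tail (derived state 'present') is shared by all ingroup taxa — unites the whole ingroup.
pollen tricolpate: derived state 'absent' in Zeta only — an autapomorphy, so it tells us nothing about relationships among taxa.
Most parsimonious ingroup topology: (Theta,(Alpha,Zeta)).
Zeta and Alpha share a more recent common ancestor with each other than either does with Theta, so Theta is the least closely related of the three.

Theta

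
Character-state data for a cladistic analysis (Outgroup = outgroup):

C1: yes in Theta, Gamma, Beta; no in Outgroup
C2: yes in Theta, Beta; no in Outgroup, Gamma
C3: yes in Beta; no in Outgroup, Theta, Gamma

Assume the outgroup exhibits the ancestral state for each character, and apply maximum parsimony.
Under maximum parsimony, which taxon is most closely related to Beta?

Theta

The outgroup has state 'no' for every character, so 'yes' is the derived state throughout.
C1 (derived state 'yes') is shared by all ingroup taxa — unites the whole ingroup.
Only Beta and Theta show the derived state 'yes' for C2, supporting them as a clade.
C3 (derived state 'yes') is unique to Beta (autapomorphy; uninformative for grouping).
Most parsimonious ingroup topology: ((Theta,Beta),Gamma).
Beta and Theta form a cherry on this tree, so they are sister taxa.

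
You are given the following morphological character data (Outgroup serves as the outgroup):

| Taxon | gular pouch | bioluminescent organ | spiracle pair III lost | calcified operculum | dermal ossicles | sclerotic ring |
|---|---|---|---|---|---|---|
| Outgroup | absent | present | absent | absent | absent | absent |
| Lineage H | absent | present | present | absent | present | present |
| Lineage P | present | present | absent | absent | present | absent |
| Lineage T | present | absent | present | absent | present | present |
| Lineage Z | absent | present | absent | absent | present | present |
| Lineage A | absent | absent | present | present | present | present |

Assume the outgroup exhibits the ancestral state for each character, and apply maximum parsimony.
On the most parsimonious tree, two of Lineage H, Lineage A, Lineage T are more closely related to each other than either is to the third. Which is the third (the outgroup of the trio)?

Character polarity is set by the outgroup: the derived state is whichever differs from the outgroup's state, so for bioluminescent organ the derived state is 'absent', and for the remaining characters it is 'present'.
gular pouch groups Lineage P and Lineage T, which is incompatible with the clades supported by the remaining characters; treating it as convergent (homoplasy) costs fewer steps than any alternative tree.
bioluminescent organ: derived state 'absent' in Lineage A and Lineage T only — synapomorphy for {Lineage A, Lineage T}.
Only Lineage A, Lineage H, and Lineage T show the derived state 'present' for spiracle pair III lost, supporting them as a clade.
calcified operculum: derived state 'present' in Lineage A only — an autapomorphy, so it tells us nothing about relationships among taxa.
All ingroup taxa share the derived state 'present' for dermal ossicles; it defines the ingroup but does not resolve relationships within it.
sclerotic ring: derived state 'present' in Lineage A, Lineage H, Lineage T, and Lineage Z only — synapomorphy for {Lineage A, Lineage H, Lineage T, Lineage Z}.
Most parsimonious ingroup topology: (((Lineage H,(Lineage T,Lineage A)),Lineage Z),Lineage P).
Lineage T and Lineage A share a more recent common ancestor with each other than either does with Lineage H, so Lineage H is the least closely related of the three.

Lineage H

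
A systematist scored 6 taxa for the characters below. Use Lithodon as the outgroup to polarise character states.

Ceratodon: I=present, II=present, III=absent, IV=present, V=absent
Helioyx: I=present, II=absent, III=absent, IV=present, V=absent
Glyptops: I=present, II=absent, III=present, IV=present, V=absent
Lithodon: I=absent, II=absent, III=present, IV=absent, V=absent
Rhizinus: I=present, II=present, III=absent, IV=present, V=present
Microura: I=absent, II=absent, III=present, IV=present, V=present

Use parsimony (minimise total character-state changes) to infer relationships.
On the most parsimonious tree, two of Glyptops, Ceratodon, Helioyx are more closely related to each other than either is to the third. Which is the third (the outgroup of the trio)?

Character polarity is set by the outgroup: the derived state is whichever differs from the outgroup's state, so for III the derived state is 'absent', and for the remaining characters it is 'present'.
I: derived state 'present' in Ceratodon, Glyptops, Helioyx, and Rhizinus only — synapomorphy for {Ceratodon, Glyptops, Helioyx, Rhizinus}.
II (derived state 'present') is shared by Ceratodon and Rhizinus — a synapomorphy uniting that clade.
III: derived state 'absent' in Ceratodon, Helioyx, and Rhizinus only — synapomorphy for {Ceratodon, Helioyx, Rhizinus}.
All ingroup taxa share the derived state 'present' for IV; it defines the ingroup but does not resolve relationships within it.
V groups Microura and Rhizinus, which is incompatible with the clades supported by the remaining characters; treating it as convergent (homoplasy) costs fewer steps than any alternative tree.
Most parsimonious ingroup topology: (((Helioyx,(Rhizinus,Ceratodon)),Glyptops),Microura).
Ceratodon and Helioyx share a more recent common ancestor with each other than either does with Glyptops, so Glyptops is the least closely related of the three.

Glyptops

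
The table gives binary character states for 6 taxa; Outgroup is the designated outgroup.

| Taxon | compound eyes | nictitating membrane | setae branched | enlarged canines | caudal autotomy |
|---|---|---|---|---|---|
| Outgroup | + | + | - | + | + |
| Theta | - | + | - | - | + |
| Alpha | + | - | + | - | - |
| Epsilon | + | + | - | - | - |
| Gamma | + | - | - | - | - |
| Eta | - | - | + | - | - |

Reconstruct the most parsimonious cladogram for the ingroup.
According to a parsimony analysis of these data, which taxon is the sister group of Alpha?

Eta

Character polarity is set by the outgroup: the derived state is whichever differs from the outgroup's state, so for compound eyes, nictitating membrane, enlarged canines, caudal autotomy the derived state is '-', and for the remaining characters it is '+'.
compound eyes (state '-') occurs in Eta and Theta but conflicts with the nesting implied by the other characters — most parsimoniously interpreted as homoplasy.
Only Alpha, Eta, and Gamma show the derived state '-' for nictitating membrane, supporting them as a clade.
setae branched (derived state '+') is shared by Alpha and Eta — a synapomorphy uniting that clade.
enlarged canines (derived state '-') is shared by all ingroup taxa — unites the whole ingroup.
caudal autotomy: derived state '-' in Alpha, Epsilon, Eta, and Gamma only — synapomorphy for {Alpha, Epsilon, Eta, Gamma}.
Most parsimonious ingroup topology: (Theta,(((Alpha,Eta),Gamma),Epsilon)).
Alpha and Eta form a cherry on this tree, so they are sister taxa.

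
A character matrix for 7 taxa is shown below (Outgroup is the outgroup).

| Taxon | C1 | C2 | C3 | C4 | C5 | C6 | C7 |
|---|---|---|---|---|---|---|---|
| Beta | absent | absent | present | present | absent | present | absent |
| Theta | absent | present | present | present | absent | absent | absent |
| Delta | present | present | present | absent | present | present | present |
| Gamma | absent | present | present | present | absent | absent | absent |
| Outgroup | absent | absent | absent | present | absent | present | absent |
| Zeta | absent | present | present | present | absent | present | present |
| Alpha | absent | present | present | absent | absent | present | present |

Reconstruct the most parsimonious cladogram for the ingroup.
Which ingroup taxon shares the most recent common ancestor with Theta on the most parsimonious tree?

Gamma

Character polarity is set by the outgroup: the derived state is whichever differs from the outgroup's state, so for C4, C6 the derived state is 'absent', and for the remaining characters it is 'present'.
C1: derived state 'present' in Delta only — an autapomorphy, so it tells us nothing about relationships among taxa.
C2 (derived state 'present') is shared by Alpha, Delta, Gamma, Theta, and Zeta — a synapomorphy uniting that clade.
All ingroup taxa share the derived state 'present' for C3; it defines the ingroup but does not resolve relationships within it.
C4: derived state 'absent' in Alpha and Delta only — synapomorphy for {Alpha, Delta}.
C5 (derived state 'present') is unique to Delta (autapomorphy; uninformative for grouping).
Only Gamma and Theta show the derived state 'absent' for C6, supporting them as a clade.
C7: derived state 'present' in Alpha, Delta, and Zeta only — synapomorphy for {Alpha, Delta, Zeta}.
Most parsimonious ingroup topology: ((((Delta,Alpha),Zeta),(Theta,Gamma)),Beta).
Theta and Gamma form a cherry on this tree, so they are sister taxa.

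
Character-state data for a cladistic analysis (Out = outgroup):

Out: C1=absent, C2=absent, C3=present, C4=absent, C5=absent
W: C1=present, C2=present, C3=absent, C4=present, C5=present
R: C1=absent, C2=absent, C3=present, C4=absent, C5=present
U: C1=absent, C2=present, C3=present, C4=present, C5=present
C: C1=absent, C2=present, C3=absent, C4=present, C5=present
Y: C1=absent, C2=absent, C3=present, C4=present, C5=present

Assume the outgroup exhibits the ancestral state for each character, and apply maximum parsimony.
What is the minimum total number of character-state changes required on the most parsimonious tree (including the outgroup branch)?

Character polarity is set by the outgroup: the derived state is whichever differs from the outgroup's state, so for C3 the derived state is 'absent', and for the remaining characters it is 'present'.
C1 (derived state 'present') is unique to W (autapomorphy; uninformative for grouping).
C2: derived state 'present' in C, U, and W only — synapomorphy for {C, U, W}.
C3: derived state 'absent' in C and W only — synapomorphy for {C, W}.
C4: derived state 'present' in C, U, W, and Y only — synapomorphy for {C, U, W, Y}.
C5 (derived state 'present') is shared by all ingroup taxa — unites the whole ingroup.
Most parsimonious ingroup topology: ((((W,C),U),Y),R).
Changes per character on this tree: C1: 1; C2: 1; C3: 1; C4: 1; C5: 1.
Total = 5.

5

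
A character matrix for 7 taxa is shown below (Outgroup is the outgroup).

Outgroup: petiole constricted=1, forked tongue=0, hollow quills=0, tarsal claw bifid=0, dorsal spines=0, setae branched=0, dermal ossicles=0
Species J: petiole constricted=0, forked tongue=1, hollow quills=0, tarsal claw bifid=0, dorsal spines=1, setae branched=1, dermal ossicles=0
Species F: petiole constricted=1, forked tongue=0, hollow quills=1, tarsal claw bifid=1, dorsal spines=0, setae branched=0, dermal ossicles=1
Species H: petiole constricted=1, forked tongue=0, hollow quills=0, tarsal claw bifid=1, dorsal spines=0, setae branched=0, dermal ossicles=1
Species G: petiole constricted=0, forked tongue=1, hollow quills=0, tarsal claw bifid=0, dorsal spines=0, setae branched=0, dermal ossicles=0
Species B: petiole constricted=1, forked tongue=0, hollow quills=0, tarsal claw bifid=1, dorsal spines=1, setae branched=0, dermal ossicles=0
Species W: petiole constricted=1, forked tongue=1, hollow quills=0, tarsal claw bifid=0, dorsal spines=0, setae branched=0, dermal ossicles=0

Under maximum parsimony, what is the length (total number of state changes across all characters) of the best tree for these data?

8

Character polarity is set by the outgroup: the derived state is whichever differs from the outgroup's state, so for petiole constricted the derived state is '0', and for the remaining characters it is '1'.
petiole constricted (derived state '0') is shared by Species G and Species J — a synapomorphy uniting that clade.
Only Species G, Species J, and Species W show the derived state '1' for forked tongue, supporting them as a clade.
hollow quills (derived state '1') is unique to Species F (autapomorphy; uninformative for grouping).
Only Species B, Species F, and Species H show the derived state '1' for tarsal claw bifid, supporting them as a clade.
dorsal spines (state '1') occurs in Species B and Species J but conflicts with the nesting implied by the other characters — most parsimoniously interpreted as homoplasy.
setae branched (derived state '1') is unique to Species J (autapomorphy; uninformative for grouping).
dermal ossicles (derived state '1') is shared by Species F and Species H — a synapomorphy uniting that clade.
Most parsimonious ingroup topology: (((Species J,Species G),Species W),((Species F,Species H),Species B)).
Changes per character on this tree: petiole constricted: 1; forked tongue: 1; hollow quills: 1; tarsal claw bifid: 1; dorsal spines: 2; setae branched: 1; dermal ossicles: 1.
Total = 8.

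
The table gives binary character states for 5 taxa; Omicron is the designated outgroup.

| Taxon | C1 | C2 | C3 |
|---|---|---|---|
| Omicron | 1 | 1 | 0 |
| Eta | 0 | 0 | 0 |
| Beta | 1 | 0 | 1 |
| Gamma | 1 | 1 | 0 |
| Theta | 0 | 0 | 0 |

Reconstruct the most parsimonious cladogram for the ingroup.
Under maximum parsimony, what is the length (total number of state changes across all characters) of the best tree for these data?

3

Character polarity is set by the outgroup: the derived state is whichever differs from the outgroup's state, so for C1, C2 the derived state is '0', and for the remaining characters it is '1'.
C1 (derived state '0') is shared by Eta and Theta — a synapomorphy uniting that clade.
Only Beta, Eta, and Theta show the derived state '0' for C2, supporting them as a clade.
C3 (derived state '1') is unique to Beta (autapomorphy; uninformative for grouping).
Most parsimonious ingroup topology: (((Eta,Theta),Beta),Gamma).
Changes per character on this tree: C1: 1; C2: 1; C3: 1.
Total = 3.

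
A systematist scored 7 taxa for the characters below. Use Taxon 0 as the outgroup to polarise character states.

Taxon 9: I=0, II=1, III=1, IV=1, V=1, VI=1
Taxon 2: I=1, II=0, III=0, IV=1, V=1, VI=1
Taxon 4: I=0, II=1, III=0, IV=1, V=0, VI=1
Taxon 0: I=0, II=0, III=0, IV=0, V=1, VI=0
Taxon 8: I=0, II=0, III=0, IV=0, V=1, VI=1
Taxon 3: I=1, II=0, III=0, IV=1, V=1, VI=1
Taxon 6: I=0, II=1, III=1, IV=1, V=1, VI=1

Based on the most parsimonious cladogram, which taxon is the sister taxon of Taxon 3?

Character polarity is set by the outgroup: the derived state is whichever differs from the outgroup's state, so for V the derived state is '0', and for the remaining characters it is '1'.
Only Taxon 2 and Taxon 3 show the derived state '1' for I, supporting them as a clade.
II (derived state '1') is shared by Taxon 4, Taxon 6, and Taxon 9 — a synapomorphy uniting that clade.
Only Taxon 6 and Taxon 9 show the derived state '1' for III, supporting them as a clade.
IV (derived state '1') is shared by Taxon 2, Taxon 3, Taxon 4, Taxon 6, and Taxon 9 — a synapomorphy uniting that clade.
V: derived state '0' in Taxon 4 only — an autapomorphy, so it tells us nothing about relationships among taxa.
All ingroup taxa share the derived state '1' for VI; it defines the ingroup but does not resolve relationships within it.
Most parsimonious ingroup topology: (((Taxon 2,Taxon 3),((Taxon 6,Taxon 9),Taxon 4)),Taxon 8).
Taxon 3 and Taxon 2 form a cherry on this tree, so they are sister taxa.

Taxon 2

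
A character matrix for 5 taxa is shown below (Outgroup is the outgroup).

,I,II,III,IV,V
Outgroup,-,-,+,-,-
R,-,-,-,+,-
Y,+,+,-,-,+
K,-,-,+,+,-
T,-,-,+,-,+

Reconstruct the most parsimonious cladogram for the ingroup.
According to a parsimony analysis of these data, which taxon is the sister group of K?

Character polarity is set by the outgroup: the derived state is whichever differs from the outgroup's state, so for III the derived state is '-', and for the remaining characters it is '+'.
I (derived state '+') is unique to Y (autapomorphy; uninformative for grouping).
II (derived state '+') is unique to Y (autapomorphy; uninformative for grouping).
III groups R and Y, which is incompatible with the clades supported by the remaining characters; treating it as convergent (homoplasy) costs fewer steps than any alternative tree.
IV (derived state '+') is shared by K and R — a synapomorphy uniting that clade.
Only T and Y show the derived state '+' for V, supporting them as a clade.
Most parsimonious ingroup topology: ((R,K),(Y,T)).
K and R form a cherry on this tree, so they are sister taxa.

R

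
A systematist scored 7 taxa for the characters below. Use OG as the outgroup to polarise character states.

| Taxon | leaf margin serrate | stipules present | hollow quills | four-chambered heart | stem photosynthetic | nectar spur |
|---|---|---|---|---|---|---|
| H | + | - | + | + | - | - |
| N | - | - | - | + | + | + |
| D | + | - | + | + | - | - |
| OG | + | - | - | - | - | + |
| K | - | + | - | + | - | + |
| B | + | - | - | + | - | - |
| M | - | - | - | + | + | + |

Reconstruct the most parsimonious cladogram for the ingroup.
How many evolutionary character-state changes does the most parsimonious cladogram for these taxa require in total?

6

Character polarity is set by the outgroup: the derived state is whichever differs from the outgroup's state, so for leaf margin serrate, nectar spur the derived state is '-', and for the remaining characters it is '+'.
Only K, M, and N show the derived state '-' for leaf margin serrate, supporting them as a clade.
stipules present: derived state '+' in K only — an autapomorphy, so it tells us nothing about relationships among taxa.
hollow quills (derived state '+') is shared by D and H — a synapomorphy uniting that clade.
All ingroup taxa share the derived state '+' for four-chambered heart; it defines the ingroup but does not resolve relationships within it.
Only M and N show the derived state '+' for stem photosynthetic, supporting them as a clade.
nectar spur (derived state '-') is shared by B, D, and H — a synapomorphy uniting that clade.
Most parsimonious ingroup topology: (((H,D),B),(K,(N,M))).
Changes per character on this tree: leaf margin serrate: 1; stipules present: 1; hollow quills: 1; four-chambered heart: 1; stem photosynthetic: 1; nectar spur: 1.
Total = 6.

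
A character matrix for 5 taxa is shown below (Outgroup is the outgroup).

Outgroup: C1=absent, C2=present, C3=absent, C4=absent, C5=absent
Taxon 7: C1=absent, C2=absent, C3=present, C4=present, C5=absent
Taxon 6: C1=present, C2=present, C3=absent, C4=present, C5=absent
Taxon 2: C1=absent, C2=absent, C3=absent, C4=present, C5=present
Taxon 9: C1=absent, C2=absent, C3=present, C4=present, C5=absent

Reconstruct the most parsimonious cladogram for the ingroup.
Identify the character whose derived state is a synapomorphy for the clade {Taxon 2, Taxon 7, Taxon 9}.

Character polarity is set by the outgroup: the derived state is whichever differs from the outgroup's state, so for C2 the derived state is 'absent', and for the remaining characters it is 'present'.
C1 (derived state 'present') is unique to Taxon 6 (autapomorphy; uninformative for grouping).
C2: derived state 'absent' in Taxon 2, Taxon 7, and Taxon 9 only — synapomorphy for {Taxon 2, Taxon 7, Taxon 9}.
Only Taxon 7 and Taxon 9 show the derived state 'present' for C3, supporting them as a clade.
All ingroup taxa share the derived state 'present' for C4; it defines the ingroup but does not resolve relationships within it.
C5: derived state 'present' in Taxon 2 only — an autapomorphy, so it tells us nothing about relationships among taxa.
Most parsimonious ingroup topology: (Taxon 6,(Taxon 2,(Taxon 9,Taxon 7))).
The clade {Taxon 2, Taxon 7, Taxon 9} is supported by C2: its derived state 'absent' occurs in exactly those taxa and in no other taxon (including the outgroup).

C2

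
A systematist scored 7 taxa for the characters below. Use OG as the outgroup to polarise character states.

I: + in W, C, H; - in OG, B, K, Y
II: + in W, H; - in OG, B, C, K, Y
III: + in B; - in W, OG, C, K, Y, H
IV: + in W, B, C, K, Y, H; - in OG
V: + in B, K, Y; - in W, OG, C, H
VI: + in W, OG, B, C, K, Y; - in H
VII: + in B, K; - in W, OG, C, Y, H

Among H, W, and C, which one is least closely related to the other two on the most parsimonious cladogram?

Character polarity is set by the outgroup: the derived state is whichever differs from the outgroup's state, so for VI the derived state is '-', and for the remaining characters it is '+'.
I: derived state '+' in C, H, and W only — synapomorphy for {C, H, W}.
II: derived state '+' in H and W only — synapomorphy for {H, W}.
III: derived state '+' in B only — an autapomorphy, so it tells us nothing about relationships among taxa.
IV (derived state '+') is shared by all ingroup taxa — unites the whole ingroup.
V (derived state '+') is shared by B, K, and Y — a synapomorphy uniting that clade.
VI (derived state '-') is unique to H (autapomorphy; uninformative for grouping).
Only B and K show the derived state '+' for VII, supporting them as a clade.
Most parsimonious ingroup topology: (((W,H),C),(Y,(B,K))).
W and H share a more recent common ancestor with each other than either does with C, so C is the least closely related of the three.

C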